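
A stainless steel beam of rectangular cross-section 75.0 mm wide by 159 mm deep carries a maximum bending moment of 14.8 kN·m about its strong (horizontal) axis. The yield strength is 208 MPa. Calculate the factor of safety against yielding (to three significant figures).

Section modulus S = bh²/6 = 75.0×159²/6 = 316000 mm³.
σ = M/S = 1.4800×10^7/316000 = 46.83 MPa.
n = 208/46.83 = 4.441.

n = 4.44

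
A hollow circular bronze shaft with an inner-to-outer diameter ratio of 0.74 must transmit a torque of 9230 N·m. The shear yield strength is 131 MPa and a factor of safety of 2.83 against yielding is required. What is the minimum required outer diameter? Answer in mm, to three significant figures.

τ_allow = 131/2.83 = 46.29 MPa.
For a hollow shaft τ = 16T/[πd_o³(1−k⁴)] with k = 0.74, so 1−k⁴ = 0.7001.
d_o³ = 16T/[π τ_allow (1−k⁴)] = 16×9230000/(π×46.29×0.7001) = 1.450×10^6 mm³.
d_o = 113.2 mm.

d_o = 113 mm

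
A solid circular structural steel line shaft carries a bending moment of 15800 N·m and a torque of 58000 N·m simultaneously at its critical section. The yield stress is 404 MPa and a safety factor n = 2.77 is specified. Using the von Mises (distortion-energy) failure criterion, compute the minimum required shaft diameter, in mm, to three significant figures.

σ_allow = σ_y/n = 404/2.77 = 145.8 MPa.
For a solid shaft σ_b = 32M/(πd³) and τ = 16T/(πd³), so the von Mises stress is σ' = (16/πd³)·√(4M²+3T²).
√(4M²+3T²) = √(4×(1.580×10^7)² + 3×(5.800×10^7)²) = 1.053×10^8 N·mm.
d³ = 16×1.053×10^8/(π×145.8) = 3.677×10^6 mm³.
d = 154.4 mm.

d = 154 mm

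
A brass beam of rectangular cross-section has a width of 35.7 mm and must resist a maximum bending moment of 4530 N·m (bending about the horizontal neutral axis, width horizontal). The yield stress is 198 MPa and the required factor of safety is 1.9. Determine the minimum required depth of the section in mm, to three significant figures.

h = 85.5 mm

σ_allow = 198/1.9 = 104.2 MPa.
For a rectangular section σ = 6M/(bh²), so h² = 6M/(b σ_allow) = 6×4530000/(35.7×104.2) = 7306 mm².
h = 85.47 mm.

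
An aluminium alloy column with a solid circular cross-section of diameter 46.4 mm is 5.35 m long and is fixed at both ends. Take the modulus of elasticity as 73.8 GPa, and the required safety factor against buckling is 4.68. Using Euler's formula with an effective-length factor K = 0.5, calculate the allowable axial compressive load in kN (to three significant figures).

I = πd⁴/64 = π×46.4⁴/64 = 227500 mm⁴.
Effective length L_e = KL = 0.5×5.35 m = 2675 mm.
Euler critical load P_cr = π²EI/L_e² = π²×73800×227500/2675² = 23160 N.
P_allow = P_cr/n = 23160/4.68 = 4949 N.

P_allow = 4.95 kN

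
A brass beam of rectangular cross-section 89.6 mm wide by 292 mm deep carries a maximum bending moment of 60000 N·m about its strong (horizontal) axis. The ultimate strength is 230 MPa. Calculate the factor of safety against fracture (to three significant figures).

Section modulus S = bh²/6 = 89.6×292²/6 = 1.273×10^6 mm³.
σ = M/S = 6.0000×10^7/1.273×10^6 = 47.12 MPa.
n = 230/47.12 = 4.881.

n = 4.88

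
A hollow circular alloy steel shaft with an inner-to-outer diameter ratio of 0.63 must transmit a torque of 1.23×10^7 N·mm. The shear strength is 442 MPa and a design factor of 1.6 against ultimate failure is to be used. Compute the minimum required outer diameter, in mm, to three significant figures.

τ_allow = 442/1.6 = 276.2 MPa.
For a hollow shaft τ = 16T/[πd_o³(1−k⁴)] with k = 0.63, so 1−k⁴ = 0.8425.
d_o³ = 16T/[π τ_allow (1−k⁴)] = 16×1.2300×10^7/(π×276.2×0.8425) = 269200 mm³.
d_o = 64.57 mm.

d_o = 64.6 mm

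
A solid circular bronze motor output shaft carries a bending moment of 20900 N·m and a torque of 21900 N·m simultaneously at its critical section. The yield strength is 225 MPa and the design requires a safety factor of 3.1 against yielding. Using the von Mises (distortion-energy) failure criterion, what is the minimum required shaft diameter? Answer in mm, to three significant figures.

σ_allow = σ_y/n = 225/3.1 = 72.58 MPa.
For a solid shaft σ_b = 32M/(πd³) and τ = 16T/(πd³), so the von Mises stress is σ' = (16/πd³)·√(4M²+3T²).
√(4M²+3T²) = √(4×(2.090×10^7)² + 3×(2.190×10^7)²) = 5.645×10^7 N·mm.
d³ = 16×5.645×10^7/(π×72.58) = 3.961×10^6 mm³.
d = 158.2 mm.

d = 158 mm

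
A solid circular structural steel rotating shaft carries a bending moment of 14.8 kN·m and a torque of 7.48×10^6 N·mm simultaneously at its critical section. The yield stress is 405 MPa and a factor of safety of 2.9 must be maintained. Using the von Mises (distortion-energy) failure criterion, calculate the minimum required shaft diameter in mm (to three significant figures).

σ_allow = σ_y/n = 405/2.9 = 139.7 MPa.
For a solid shaft σ_b = 32M/(πd³) and τ = 16T/(πd³), so the von Mises stress is σ' = (16/πd³)·√(4M²+3T²).
√(4M²+3T²) = √(4×(1.480×10^7)² + 3×(7.480×10^6)²) = 3.231×10^7 N·mm.
d³ = 16×3.231×10^7/(π×139.7) = 1.178×10^6 mm³.
d = 105.6 mm.

d = 106 mm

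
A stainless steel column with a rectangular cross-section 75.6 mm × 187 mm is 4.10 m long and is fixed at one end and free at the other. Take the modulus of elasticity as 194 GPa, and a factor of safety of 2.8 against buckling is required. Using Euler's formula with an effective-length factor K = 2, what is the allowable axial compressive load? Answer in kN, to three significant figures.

P_allow = 68.5 kN

Buckling occurs about the weak axis: I_min = h·b³/12 = 187×75.6³/12 = 6.733×10^6 mm⁴ (b = 75.6 mm is the smaller dimension).
Effective length L_e = KL = 2×4.10 m = 8200 mm.
Euler critical load P_cr = π²EI/L_e² = π²×194000×6.733×10^6/8200² = 191700 N.
P_allow = P_cr/n = 191700/2.8 = 68480 N.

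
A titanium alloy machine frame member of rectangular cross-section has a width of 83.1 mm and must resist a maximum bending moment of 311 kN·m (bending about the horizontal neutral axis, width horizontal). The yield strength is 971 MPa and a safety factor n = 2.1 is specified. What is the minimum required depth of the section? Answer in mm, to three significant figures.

h = 220 mm

σ_allow = 971/2.1 = 462.4 MPa.
For a rectangular section σ = 6M/(bh²), so h² = 6M/(b σ_allow) = 6×3.1100×10^8/(83.1×462.4) = 48560 mm².
h = 220.4 mm.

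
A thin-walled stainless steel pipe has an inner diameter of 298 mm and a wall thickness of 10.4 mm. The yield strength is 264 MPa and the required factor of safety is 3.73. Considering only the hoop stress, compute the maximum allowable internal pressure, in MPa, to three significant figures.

p_allow = 4.94 MPa

σ_allow = 264/3.73 = 70.78 MPa.
σ_h = pD/(2t) → p_allow = 2σ_allow t/D = 2×70.78×10.4/298 = 4.940 MPa.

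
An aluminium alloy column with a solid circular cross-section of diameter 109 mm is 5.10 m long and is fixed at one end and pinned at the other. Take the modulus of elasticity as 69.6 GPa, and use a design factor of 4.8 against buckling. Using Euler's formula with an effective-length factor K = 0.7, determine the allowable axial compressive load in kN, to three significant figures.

I = πd⁴/64 = π×109⁴/64 = 6.929×10^6 mm⁴.
Effective length L_e = KL = 0.7×5.10 m = 3570 mm.
Euler critical load P_cr = π²EI/L_e² = π²×69600×6.929×10^6/3570² = 373500 N.
P_allow = P_cr/n = 373500/4.8 = 77800 N.

P_allow = 77.8 kN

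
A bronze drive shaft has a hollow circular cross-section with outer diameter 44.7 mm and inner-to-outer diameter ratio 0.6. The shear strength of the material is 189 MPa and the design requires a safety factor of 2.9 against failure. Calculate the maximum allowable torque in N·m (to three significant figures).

τ_allow = 189/2.9 = 65.17 MPa.
For a hollow shaft T_allow = τ_allow·πd_o³(1−k⁴)/16 with 1−k⁴ = 0.8704, so πd_o³(1−k⁴)/16 = 15260 mm³.
T_allow = 65.17×15260 = 994800 N·mm = 994.8 N·m.

T_allow = 995 N·m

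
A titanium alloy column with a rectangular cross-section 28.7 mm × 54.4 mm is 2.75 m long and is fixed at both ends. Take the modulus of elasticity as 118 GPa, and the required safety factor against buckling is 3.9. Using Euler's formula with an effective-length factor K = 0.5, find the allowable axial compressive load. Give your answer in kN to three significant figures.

Buckling occurs about the weak axis: I_min = h·b³/12 = 54.4×28.7³/12 = 107200 mm⁴ (b = 28.7 mm is the smaller dimension).
Effective length L_e = KL = 0.5×2.75 m = 1375 mm.
Euler critical load P_cr = π²EI/L_e² = π²×118000×107200/1375² = 66010 N.
P_allow = P_cr/n = 66010/3.9 = 16930 N.

P_allow = 16.9 kN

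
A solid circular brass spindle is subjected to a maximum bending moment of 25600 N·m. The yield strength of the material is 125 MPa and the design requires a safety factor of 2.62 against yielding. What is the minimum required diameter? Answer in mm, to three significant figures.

σ_allow = 125/2.62 = 47.71 MPa.
For a solid circular section σ = 32M/(πd³), so d³ = 32M/(π σ_allow) = 32×2.5600×10^7/(π×47.71) = 5.466×10^6 mm³.
d = 176.1 mm.

d = 176 mm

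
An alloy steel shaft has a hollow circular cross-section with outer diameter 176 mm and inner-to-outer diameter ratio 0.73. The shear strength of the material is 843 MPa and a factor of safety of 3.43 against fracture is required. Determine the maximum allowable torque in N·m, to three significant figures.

τ_allow = 843/3.43 = 245.8 MPa.
For a hollow shaft T_allow = τ_allow·πd_o³(1−k⁴)/16 with 1−k⁴ = 0.7160, so πd_o³(1−k⁴)/16 = 766500 mm³.
T_allow = 245.8×766500 = 1.884×10^8 N·mm = 188400 N·m.

T_allow = 1.88×10^5 N·m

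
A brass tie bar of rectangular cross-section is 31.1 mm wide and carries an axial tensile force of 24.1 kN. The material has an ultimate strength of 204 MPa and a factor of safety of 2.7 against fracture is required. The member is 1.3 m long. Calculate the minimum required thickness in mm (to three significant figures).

t = 10.3 mm

σ_allow = 204/2.7 = 75.56 MPa.
Required area A = F/σ_allow = 24100/75.56 = 319.0 mm².
t = A/w = 319.0/31.1 = 10.26 mm.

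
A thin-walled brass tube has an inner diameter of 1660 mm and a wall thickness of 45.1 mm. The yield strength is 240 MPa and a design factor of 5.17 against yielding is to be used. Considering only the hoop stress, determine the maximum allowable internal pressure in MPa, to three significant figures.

σ_allow = 240/5.17 = 46.42 MPa.
σ_h = pD/(2t) → p_allow = 2σ_allow t/D = 2×46.42×45.1/1660 = 2.522 MPa.

p_allow = 2.52 MPa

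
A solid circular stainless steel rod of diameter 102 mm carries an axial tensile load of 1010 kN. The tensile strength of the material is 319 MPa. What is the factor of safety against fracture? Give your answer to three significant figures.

n = 2.58

A = πd²/4 = 8171 mm².
σ = F/A = 1010000/8171 = 123.6 MPa.
n = 319/123.6 = 2.581.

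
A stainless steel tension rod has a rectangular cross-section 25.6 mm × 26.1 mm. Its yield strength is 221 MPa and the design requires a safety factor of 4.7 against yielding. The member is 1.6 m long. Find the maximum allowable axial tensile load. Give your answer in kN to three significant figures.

σ_allow = 221/4.7 = 47.02 MPa.
A = 25.6×26.1 = 668.2 mm².
F_allow = σ_allow × A = 47.02×668.2 = 31420 N.

F_allow = 31.4 kN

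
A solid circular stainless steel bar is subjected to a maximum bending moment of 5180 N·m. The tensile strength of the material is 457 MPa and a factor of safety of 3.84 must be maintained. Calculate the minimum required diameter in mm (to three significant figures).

σ_allow = 457/3.84 = 119.0 MPa.
For a solid circular section σ = 32M/(πd³), so d³ = 32M/(π σ_allow) = 32×5180000/(π×119.0) = 443300 mm³.
d = 76.25 mm.

d = 76.3 mm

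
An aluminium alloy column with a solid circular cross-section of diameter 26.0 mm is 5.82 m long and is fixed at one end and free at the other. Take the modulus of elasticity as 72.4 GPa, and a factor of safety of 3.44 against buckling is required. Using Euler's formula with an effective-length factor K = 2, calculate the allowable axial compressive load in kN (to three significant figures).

I = πd⁴/64 = π×26.0⁴/64 = 22430 mm⁴.
Effective length L_e = KL = 2×5.82 m = 11640 mm.
Euler critical load P_cr = π²EI/L_e² = π²×72400×22430/11640² = 118.3 N.
P_allow = P_cr/n = 118.3/3.44 = 34.39 N.

P_allow = 0.0344 kN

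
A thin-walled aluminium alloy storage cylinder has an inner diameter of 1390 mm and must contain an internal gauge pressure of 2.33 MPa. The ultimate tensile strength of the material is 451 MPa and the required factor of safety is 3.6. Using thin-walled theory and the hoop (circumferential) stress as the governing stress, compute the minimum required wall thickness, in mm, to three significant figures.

t = 12.9 mm

σ_allow = 451/3.6 = 125.3 MPa.
Hoop stress σ_h = pD/(2t), so t = pD/(2σ_allow) = 2.33×1390/(2×125.3) = 12.93 mm.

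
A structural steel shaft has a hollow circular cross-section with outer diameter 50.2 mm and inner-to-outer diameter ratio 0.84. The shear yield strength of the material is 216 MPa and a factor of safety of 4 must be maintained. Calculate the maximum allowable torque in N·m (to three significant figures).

T_allow = 674 N·m

τ_allow = 216/4 = 54.00 MPa.
For a hollow shaft T_allow = τ_allow·πd_o³(1−k⁴)/16 with 1−k⁴ = 0.5021, so πd_o³(1−k⁴)/16 = 12470 mm³.
T_allow = 54.00×12470 = 673500 N·mm = 673.5 N·m.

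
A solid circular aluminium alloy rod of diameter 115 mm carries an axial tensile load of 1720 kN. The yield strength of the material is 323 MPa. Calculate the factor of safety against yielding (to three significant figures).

n = 1.95

A = πd²/4 = 10390 mm².
σ = F/A = 1720000/10390 = 165.6 MPa.
n = 323/165.6 = 1.951.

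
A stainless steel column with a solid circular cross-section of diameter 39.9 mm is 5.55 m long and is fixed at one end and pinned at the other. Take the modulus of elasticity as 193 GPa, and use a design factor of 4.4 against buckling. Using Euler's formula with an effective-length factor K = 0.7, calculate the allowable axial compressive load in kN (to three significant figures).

I = πd⁴/64 = π×39.9⁴/64 = 124400 mm⁴.
Effective length L_e = KL = 0.7×5.55 m = 3885 mm.
Euler critical load P_cr = π²EI/L_e² = π²×193000×124400/3885² = 15700 N.
P_allow = P_cr/n = 15700/4.4 = 3568 N.

P_allow = 3.57 kN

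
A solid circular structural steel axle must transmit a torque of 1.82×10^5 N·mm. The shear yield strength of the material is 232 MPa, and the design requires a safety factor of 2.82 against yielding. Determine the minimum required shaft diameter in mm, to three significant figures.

Allowable shear stress τ_allow = 232/2.82 = 82.27 MPa.
For a solid shaft τ = 16T/(πd³), so d³ = 16T/(π τ_allow) = 16×182000/(π×82.27) = 11270 mm³.
d = (11270)^(1/3) = 22.42 mm.

d = 22.4 mm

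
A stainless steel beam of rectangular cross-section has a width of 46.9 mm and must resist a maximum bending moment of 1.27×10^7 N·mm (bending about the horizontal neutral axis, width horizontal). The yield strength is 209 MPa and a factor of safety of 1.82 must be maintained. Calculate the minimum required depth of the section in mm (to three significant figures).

σ_allow = 209/1.82 = 114.8 MPa.
For a rectangular section σ = 6M/(bh²), so h² = 6M/(b σ_allow) = 6×1.2700×10^7/(46.9×114.8) = 14150 mm².
h = 118.9 mm.

h = 119 mm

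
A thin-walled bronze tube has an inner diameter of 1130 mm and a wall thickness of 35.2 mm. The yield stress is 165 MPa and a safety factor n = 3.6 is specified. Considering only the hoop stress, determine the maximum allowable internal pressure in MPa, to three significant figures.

p_allow = 2.86 MPa

σ_allow = 165/3.6 = 45.83 MPa.
σ_h = pD/(2t) → p_allow = 2σ_allow t/D = 2×45.83×35.2/1130 = 2.855 MPa.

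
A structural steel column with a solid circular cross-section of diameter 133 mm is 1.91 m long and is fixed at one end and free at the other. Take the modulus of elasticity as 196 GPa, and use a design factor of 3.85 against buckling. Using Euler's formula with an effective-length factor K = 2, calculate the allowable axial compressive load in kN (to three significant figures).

P_allow = 529 kN

I = πd⁴/64 = π×133⁴/64 = 1.536×10^7 mm⁴.
Effective length L_e = KL = 2×1.91 m = 3820 mm.
Euler critical load P_cr = π²EI/L_e² = π²×196000×1.536×10^7/3820² = 2.036×10^6 N.
P_allow = P_cr/n = 2.036×10^6/3.85 = 528900 N.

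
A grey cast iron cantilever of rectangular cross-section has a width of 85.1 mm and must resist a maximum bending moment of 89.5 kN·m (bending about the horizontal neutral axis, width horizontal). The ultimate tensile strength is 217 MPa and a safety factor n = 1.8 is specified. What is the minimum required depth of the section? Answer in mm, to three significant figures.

σ_allow = 217/1.8 = 120.6 MPa.
For a rectangular section σ = 6M/(bh²), so h² = 6M/(b σ_allow) = 6×8.9500×10^7/(85.1×120.6) = 52340 mm².
h = 228.8 mm.

h = 229 mm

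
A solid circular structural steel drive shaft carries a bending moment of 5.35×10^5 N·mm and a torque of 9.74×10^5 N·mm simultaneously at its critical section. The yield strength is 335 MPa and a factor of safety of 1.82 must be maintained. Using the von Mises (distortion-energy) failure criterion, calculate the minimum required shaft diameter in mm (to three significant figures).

d = 38.1 mm

σ_allow = σ_y/n = 335/1.82 = 184.1 MPa.
For a solid shaft σ_b = 32M/(πd³) and τ = 16T/(πd³), so the von Mises stress is σ' = (16/πd³)·√(4M²+3T²).
√(4M²+3T²) = √(4×(535000)² + 3×(974000)²) = 1.998×10^6 N·mm.
d³ = 16×1.998×10^6/(π×184.1) = 55280 mm³.
d = 38.09 mm.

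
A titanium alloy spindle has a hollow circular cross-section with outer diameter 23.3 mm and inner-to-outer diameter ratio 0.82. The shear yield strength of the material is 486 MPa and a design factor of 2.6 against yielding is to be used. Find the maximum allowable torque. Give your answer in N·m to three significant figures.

T_allow = 254 N·m

τ_allow = 486/2.6 = 186.9 MPa.
For a hollow shaft T_allow = τ_allow·πd_o³(1−k⁴)/16 with 1−k⁴ = 0.5479, so πd_o³(1−k⁴)/16 = 1361 mm³.
T_allow = 186.9×1361 = 254400 N·mm = 254.4 N·m.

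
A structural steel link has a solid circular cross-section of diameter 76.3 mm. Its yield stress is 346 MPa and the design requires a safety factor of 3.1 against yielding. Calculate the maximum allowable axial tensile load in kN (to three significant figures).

σ_allow = 346/3.1 = 111.6 MPa.
A = πd²/4 = π×76.3²/4 = 4572 mm².
F_allow = σ_allow × A = 111.6×4572 = 510300 N.

F_allow = 510 kN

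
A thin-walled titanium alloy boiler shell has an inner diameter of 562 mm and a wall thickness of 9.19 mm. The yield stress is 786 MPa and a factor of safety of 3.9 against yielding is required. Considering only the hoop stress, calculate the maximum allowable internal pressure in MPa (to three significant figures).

p_allow = 6.59 MPa

σ_allow = 786/3.9 = 201.5 MPa.
σ_h = pD/(2t) → p_allow = 2σ_allow t/D = 2×201.5×9.19/562 = 6.591 MPa.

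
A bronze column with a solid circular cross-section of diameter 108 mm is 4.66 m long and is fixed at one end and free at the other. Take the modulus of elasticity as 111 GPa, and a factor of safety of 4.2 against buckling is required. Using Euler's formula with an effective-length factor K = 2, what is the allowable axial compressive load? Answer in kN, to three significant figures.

I = πd⁴/64 = π×108⁴/64 = 6.678×10^6 mm⁴.
Effective length L_e = KL = 2×4.66 m = 9320 mm.
Euler critical load P_cr = π²EI/L_e² = π²×111000×6.678×10^6/9320² = 84230 N.
P_allow = P_cr/n = 84230/4.2 = 20050 N.

P_allow = 20.1 kN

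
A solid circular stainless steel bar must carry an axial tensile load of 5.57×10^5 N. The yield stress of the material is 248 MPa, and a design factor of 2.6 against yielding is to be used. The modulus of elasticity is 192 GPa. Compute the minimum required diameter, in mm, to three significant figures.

Allowable stress σ_allow = 248/2.6 = 95.38 MPa.
Required area A = F/σ_allow = 557000/95.38 = 5840 mm².
A = πd²/4 → d = √(4A/π) = 86.23 mm.

d = 86.2 mm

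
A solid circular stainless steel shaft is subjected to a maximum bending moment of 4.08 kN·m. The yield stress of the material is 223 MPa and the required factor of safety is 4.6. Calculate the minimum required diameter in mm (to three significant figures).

d = 95.0 mm

σ_allow = 223/4.6 = 48.48 MPa.
For a solid circular section σ = 32M/(πd³), so d³ = 32M/(π σ_allow) = 32×4080000/(π×48.48) = 857300 mm³.
d = 95.00 mm.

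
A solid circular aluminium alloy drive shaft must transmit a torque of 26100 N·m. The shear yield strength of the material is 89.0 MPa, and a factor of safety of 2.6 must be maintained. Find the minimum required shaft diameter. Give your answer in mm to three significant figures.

Allowable shear stress τ_allow = 89.0/2.6 = 34.23 MPa.
For a solid shaft τ = 16T/(πd³), so d³ = 16T/(π τ_allow) = 16×2.6100×10^7/(π×34.23) = 3.883×10^6 mm³.
d = (3.883×10^6)^(1/3) = 157.2 mm.

d = 157 mm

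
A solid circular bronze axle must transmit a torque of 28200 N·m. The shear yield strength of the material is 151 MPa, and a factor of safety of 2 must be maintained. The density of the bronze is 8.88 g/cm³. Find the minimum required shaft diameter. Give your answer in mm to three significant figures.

d = 124 mm

Allowable shear stress τ_allow = 151/2 = 75.50 MPa.
For a solid shaft τ = 16T/(πd³), so d³ = 16T/(π τ_allow) = 16×2.8200×10^7/(π×75.50) = 1.902×10^6 mm³.
d = (1.902×10^6)^(1/3) = 123.9 mm.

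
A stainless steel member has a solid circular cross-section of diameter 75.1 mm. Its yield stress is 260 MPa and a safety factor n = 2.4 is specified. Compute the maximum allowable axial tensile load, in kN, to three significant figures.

σ_allow = 260/2.4 = 108.3 MPa.
A = πd²/4 = π×75.1²/4 = 4430 mm².
F_allow = σ_allow × A = 108.3×4430 = 479900 N.

F_allow = 480 kN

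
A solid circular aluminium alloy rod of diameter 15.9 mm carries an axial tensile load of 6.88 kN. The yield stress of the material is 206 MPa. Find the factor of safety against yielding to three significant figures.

n = 5.95

A = πd²/4 = 198.6 mm².
σ = F/A = 6880.0/198.6 = 34.65 MPa.
n = 206/34.65 = 5.945.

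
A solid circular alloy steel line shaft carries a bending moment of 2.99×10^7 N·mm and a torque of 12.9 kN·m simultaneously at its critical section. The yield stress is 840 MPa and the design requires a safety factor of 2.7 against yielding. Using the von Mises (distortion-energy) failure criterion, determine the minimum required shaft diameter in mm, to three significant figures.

d = 101 mm

σ_allow = σ_y/n = 840/2.7 = 311.1 MPa.
For a solid shaft σ_b = 32M/(πd³) and τ = 16T/(πd³), so the von Mises stress is σ' = (16/πd³)·√(4M²+3T²).
√(4M²+3T²) = √(4×(2.990×10^7)² + 3×(1.290×10^7)²) = 6.384×10^7 N·mm.
d³ = 16×6.384×10^7/(π×311.1) = 1.045×10^6 mm³.
d = 101.5 mm.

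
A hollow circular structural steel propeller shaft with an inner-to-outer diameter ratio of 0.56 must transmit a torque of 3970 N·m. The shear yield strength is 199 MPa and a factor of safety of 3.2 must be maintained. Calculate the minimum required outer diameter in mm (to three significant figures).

d_o = 71.2 mm

τ_allow = 199/3.2 = 62.19 MPa.
For a hollow shaft τ = 16T/[πd_o³(1−k⁴)] with k = 0.56, so 1−k⁴ = 0.9017.
d_o³ = 16T/[π τ_allow (1−k⁴)] = 16×3970000/(π×62.19×0.9017) = 360600 mm³.
d_o = 71.18 mm.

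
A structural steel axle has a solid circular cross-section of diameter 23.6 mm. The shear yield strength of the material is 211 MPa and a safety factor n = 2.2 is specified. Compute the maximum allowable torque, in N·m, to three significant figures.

τ_allow = 211/2.2 = 95.91 MPa.
For a solid shaft T_allow = τ_allow·πd³/16; πd³/16 = π×23.6³/16 = 2581 mm³.
T_allow = 95.91×2581 = 247500 N·mm = 247.5 N·m.

T_allow = 248 N·m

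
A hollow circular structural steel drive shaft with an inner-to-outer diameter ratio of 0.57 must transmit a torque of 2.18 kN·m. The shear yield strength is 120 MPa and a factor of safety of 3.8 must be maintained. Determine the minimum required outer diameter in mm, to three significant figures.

d_o = 73.3 mm

τ_allow = 120/3.8 = 31.58 MPa.
For a hollow shaft τ = 16T/[πd_o³(1−k⁴)] with k = 0.57, so 1−k⁴ = 0.8944.
d_o³ = 16T/[π τ_allow (1−k⁴)] = 16×2180000/(π×31.58×0.8944) = 393100 mm³.
d_o = 73.25 mm.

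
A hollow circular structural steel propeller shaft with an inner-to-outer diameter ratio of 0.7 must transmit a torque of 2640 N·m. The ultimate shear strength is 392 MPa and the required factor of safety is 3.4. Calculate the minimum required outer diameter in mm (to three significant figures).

τ_allow = 392/3.4 = 115.3 MPa.
For a hollow shaft τ = 16T/[πd_o³(1−k⁴)] with k = 0.7, so 1−k⁴ = 0.7599.
d_o³ = 16T/[π τ_allow (1−k⁴)] = 16×2640000/(π×115.3×0.7599) = 153500 mm³.
d_o = 53.54 mm.

d_o = 53.5 mm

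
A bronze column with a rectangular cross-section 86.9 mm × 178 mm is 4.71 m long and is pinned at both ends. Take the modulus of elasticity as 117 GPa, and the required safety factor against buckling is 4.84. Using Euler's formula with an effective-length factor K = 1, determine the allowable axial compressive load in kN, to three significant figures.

Buckling occurs about the weak axis: I_min = h·b³/12 = 178×86.9³/12 = 9.734×10^6 mm⁴ (b = 86.9 mm is the smaller dimension).
Effective length L_e = KL = 1×4.71 m = 4710 mm.
Euler critical load P_cr = π²EI/L_e² = π²×117000×9.734×10^6/4710² = 506700 N.
P_allow = P_cr/n = 506700/4.84 = 104700 N.

P_allow = 105 kN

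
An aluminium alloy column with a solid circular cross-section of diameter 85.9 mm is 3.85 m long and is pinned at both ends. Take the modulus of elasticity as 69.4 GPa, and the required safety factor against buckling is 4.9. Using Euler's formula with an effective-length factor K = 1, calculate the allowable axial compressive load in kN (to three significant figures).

I = πd⁴/64 = π×85.9⁴/64 = 2.673×10^6 mm⁴.
Effective length L_e = KL = 1×3.85 m = 3850 mm.
Euler critical load P_cr = π²EI/L_e² = π²×69400×2.673×10^6/3850² = 123500 N.
P_allow = P_cr/n = 123500/4.9 = 25200 N.

P_allow = 25.2 kN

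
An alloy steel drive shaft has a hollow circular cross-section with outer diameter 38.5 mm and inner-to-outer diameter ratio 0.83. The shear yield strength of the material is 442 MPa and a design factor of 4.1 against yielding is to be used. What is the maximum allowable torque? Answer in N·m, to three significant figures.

τ_allow = 442/4.1 = 107.8 MPa.
For a hollow shaft T_allow = τ_allow·πd_o³(1−k⁴)/16 with 1−k⁴ = 0.5254, so πd_o³(1−k⁴)/16 = 5887 mm³.
T_allow = 107.8×5887 = 634700 N·mm = 634.7 N·m.

T_allow = 635 N·m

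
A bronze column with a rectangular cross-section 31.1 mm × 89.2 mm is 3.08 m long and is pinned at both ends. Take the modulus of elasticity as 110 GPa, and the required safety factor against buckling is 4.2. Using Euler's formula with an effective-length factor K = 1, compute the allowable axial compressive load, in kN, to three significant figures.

P_allow = 6.09 kN

Buckling occurs about the weak axis: I_min = h·b³/12 = 89.2×31.1³/12 = 223600 mm⁴ (b = 31.1 mm is the smaller dimension).
Effective length L_e = KL = 1×3.08 m = 3080 mm.
Euler critical load P_cr = π²EI/L_e² = π²×110000×223600/3080² = 25590 N.
P_allow = P_cr/n = 25590/4.2 = 6093 N.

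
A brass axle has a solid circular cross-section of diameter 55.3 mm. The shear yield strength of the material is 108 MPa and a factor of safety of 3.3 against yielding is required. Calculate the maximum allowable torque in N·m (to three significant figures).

τ_allow = 108/3.3 = 32.73 MPa.
For a solid shaft T_allow = τ_allow·πd³/16; πd³/16 = π×55.3³/16 = 33210 mm³.
T_allow = 32.73×33210 = 1.087×10^6 N·mm = 1087 N·m.

T_allow = 1090 N·m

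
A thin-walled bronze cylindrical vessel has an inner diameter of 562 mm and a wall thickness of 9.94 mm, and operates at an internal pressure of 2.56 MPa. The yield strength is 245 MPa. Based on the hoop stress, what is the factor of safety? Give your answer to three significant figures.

σ_h = pD/(2t) = 2.56×562/(2×9.94) = 72.37 MPa.
n = 245/72.37 = 3.385.

n = 3.39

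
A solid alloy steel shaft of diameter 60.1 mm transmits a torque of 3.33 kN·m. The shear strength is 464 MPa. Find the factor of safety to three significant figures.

n = 5.94

τ = 16T/(πd³) = 16×3330000/(π×60.1³) = 78.13 MPa.
n = τ_limit/τ = 464/78.13 = 5.939.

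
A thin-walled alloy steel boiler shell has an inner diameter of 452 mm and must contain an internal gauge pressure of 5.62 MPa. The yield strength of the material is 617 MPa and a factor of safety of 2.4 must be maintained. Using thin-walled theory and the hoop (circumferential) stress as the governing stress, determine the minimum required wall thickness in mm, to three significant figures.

σ_allow = 617/2.4 = 257.1 MPa.
Hoop stress σ_h = pD/(2t), so t = pD/(2σ_allow) = 5.62×452/(2×257.1) = 4.940 mm.

t = 4.94 mm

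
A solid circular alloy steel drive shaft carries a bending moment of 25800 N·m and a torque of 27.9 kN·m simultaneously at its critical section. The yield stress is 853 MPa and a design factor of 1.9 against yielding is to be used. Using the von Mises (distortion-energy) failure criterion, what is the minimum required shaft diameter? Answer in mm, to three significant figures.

σ_allow = σ_y/n = 853/1.9 = 448.9 MPa.
For a solid shaft σ_b = 32M/(πd³) and τ = 16T/(πd³), so the von Mises stress is σ' = (16/πd³)·√(4M²+3T²).
√(4M²+3T²) = √(4×(2.580×10^7)² + 3×(2.790×10^7)²) = 7.070×10^7 N·mm.
d³ = 16×7.070×10^7/(π×448.9) = 802000 mm³.
d = 92.91 mm.

d = 92.9 mm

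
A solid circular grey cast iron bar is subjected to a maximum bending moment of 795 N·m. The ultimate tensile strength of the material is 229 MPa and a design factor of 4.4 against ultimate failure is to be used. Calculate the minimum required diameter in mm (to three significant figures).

d = 53.8 mm

σ_allow = 229/4.4 = 52.05 MPa.
For a solid circular section σ = 32M/(πd³), so d³ = 32M/(π σ_allow) = 32×795000/(π×52.05) = 155600 mm³.
d = 53.79 mm.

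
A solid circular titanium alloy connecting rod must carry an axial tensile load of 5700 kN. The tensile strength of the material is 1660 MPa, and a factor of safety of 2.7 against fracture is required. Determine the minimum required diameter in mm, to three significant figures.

Allowable stress σ_allow = 1660/2.7 = 614.8 MPa.
Required area A = F/σ_allow = 5700000/614.8 = 9271 mm².
A = πd²/4 → d = √(4A/π) = 108.6 mm.

d = 109 mm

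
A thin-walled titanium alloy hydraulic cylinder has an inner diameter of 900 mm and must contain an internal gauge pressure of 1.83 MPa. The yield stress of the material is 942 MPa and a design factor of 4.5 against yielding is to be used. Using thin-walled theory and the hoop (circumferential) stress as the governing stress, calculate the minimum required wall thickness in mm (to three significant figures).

t = 3.93 mm

σ_allow = 942/4.5 = 209.3 MPa.
Hoop stress σ_h = pD/(2t), so t = pD/(2σ_allow) = 1.83×900/(2×209.3) = 3.934 mm.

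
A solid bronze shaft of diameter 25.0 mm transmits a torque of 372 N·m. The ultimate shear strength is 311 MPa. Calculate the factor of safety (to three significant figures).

τ = 16T/(πd³) = 16×372000/(π×25.0³) = 121.3 MPa.
n = τ_limit/τ = 311/121.3 = 2.565.

n = 2.56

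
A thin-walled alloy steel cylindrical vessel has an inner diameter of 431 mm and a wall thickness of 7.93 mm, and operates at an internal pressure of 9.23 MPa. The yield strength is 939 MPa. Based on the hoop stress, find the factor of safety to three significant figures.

n = 3.74

σ_h = pD/(2t) = 9.23×431/(2×7.93) = 250.8 MPa.
n = 939/250.8 = 3.744.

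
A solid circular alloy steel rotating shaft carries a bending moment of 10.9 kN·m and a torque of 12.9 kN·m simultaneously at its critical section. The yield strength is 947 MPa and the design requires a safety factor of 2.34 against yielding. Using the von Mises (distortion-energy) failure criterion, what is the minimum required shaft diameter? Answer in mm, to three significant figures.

d = 73.2 mm

σ_allow = σ_y/n = 947/2.34 = 404.7 MPa.
For a solid shaft σ_b = 32M/(πd³) and τ = 16T/(πd³), so the von Mises stress is σ' = (16/πd³)·√(4M²+3T²).
√(4M²+3T²) = √(4×(1.090×10^7)² + 3×(1.290×10^7)²) = 3.122×10^7 N·mm.
d³ = 16×3.122×10^7/(π×404.7) = 392800 mm³.
d = 73.24 mm.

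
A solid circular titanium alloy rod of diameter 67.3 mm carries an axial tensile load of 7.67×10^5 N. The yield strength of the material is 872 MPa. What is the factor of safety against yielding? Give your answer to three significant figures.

n = 4.04

A = πd²/4 = 3557 mm².
σ = F/A = 767000/3557 = 215.6 MPa.
n = 872/215.6 = 4.044.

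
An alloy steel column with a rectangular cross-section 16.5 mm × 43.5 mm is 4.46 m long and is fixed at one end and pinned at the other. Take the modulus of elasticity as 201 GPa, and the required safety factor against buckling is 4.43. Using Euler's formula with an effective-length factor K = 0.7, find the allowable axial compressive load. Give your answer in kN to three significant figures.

Buckling occurs about the weak axis: I_min = h·b³/12 = 43.5×16.5³/12 = 16280 mm⁴ (b = 16.5 mm is the smaller dimension).
Effective length L_e = KL = 0.7×4.46 m = 3122 mm.
Euler critical load P_cr = π²EI/L_e² = π²×201000×16280/3122² = 3314 N.
P_allow = P_cr/n = 3314/4.43 = 748.1 N.

P_allow = 0.748 kN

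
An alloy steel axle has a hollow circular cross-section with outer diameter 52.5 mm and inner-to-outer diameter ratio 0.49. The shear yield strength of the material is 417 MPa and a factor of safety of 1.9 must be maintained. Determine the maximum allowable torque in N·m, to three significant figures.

τ_allow = 417/1.9 = 219.5 MPa.
For a hollow shaft T_allow = τ_allow·πd_o³(1−k⁴)/16 with 1−k⁴ = 0.9424, so πd_o³(1−k⁴)/16 = 26770 mm³.
T_allow = 219.5×26770 = 5.876×10^6 N·mm = 5876 N·m.

T_allow = 5880 N·m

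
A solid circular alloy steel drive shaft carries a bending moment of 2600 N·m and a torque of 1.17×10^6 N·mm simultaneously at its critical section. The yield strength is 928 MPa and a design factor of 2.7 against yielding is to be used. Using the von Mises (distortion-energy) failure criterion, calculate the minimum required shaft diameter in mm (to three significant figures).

σ_allow = σ_y/n = 928/2.7 = 343.7 MPa.
For a solid shaft σ_b = 32M/(πd³) and τ = 16T/(πd³), so the von Mises stress is σ' = (16/πd³)·√(4M²+3T²).
√(4M²+3T²) = √(4×(2.600×10^6)² + 3×(1.170×10^6)²) = 5.581×10^6 N·mm.
d³ = 16×5.581×10^6/(π×343.7) = 82700 mm³.
d = 43.57 mm.

d = 43.6 mm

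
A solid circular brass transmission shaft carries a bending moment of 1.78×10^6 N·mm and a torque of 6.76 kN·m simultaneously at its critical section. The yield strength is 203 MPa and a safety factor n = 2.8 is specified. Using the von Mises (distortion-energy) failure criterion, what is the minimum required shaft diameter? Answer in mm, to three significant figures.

σ_allow = σ_y/n = 203/2.8 = 72.50 MPa.
For a solid shaft σ_b = 32M/(πd³) and τ = 16T/(πd³), so the von Mises stress is σ' = (16/πd³)·√(4M²+3T²).
√(4M²+3T²) = √(4×(1.780×10^6)² + 3×(6.760×10^6)²) = 1.224×10^7 N·mm.
d³ = 16×1.224×10^7/(π×72.50) = 859700 mm³.
d = 95.09 mm.

d = 95.1 mm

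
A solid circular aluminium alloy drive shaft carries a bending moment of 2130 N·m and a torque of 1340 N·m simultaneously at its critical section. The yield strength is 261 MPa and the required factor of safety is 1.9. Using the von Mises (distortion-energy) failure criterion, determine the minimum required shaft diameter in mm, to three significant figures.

d = 56.4 mm

σ_allow = σ_y/n = 261/1.9 = 137.4 MPa.
For a solid shaft σ_b = 32M/(πd³) and τ = 16T/(πd³), so the von Mises stress is σ' = (16/πd³)·√(4M²+3T²).
√(4M²+3T²) = √(4×(2.130×10^6)² + 3×(1.340×10^6)²) = 4.851×10^6 N·mm.
d³ = 16×4.851×10^6/(π×137.4) = 179900 mm³.
d = 56.45 mm.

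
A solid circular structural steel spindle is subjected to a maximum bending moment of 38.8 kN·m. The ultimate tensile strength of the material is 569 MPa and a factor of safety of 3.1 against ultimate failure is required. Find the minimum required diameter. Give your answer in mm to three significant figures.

d = 129 mm

σ_allow = 569/3.1 = 183.5 MPa.
For a solid circular section σ = 32M/(πd³), so d³ = 32M/(π σ_allow) = 32×3.8800×10^7/(π×183.5) = 2.153×10^6 mm³.
d = 129.1 mm.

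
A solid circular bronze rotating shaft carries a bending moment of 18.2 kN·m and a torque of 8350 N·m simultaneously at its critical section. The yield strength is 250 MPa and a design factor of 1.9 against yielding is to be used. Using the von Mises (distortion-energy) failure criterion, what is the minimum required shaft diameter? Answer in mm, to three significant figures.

σ_allow = σ_y/n = 250/1.9 = 131.6 MPa.
For a solid shaft σ_b = 32M/(πd³) and τ = 16T/(πd³), so the von Mises stress is σ' = (16/πd³)·√(4M²+3T²).
√(4M²+3T²) = √(4×(1.820×10^7)² + 3×(8.350×10^6)²) = 3.917×10^7 N·mm.
d³ = 16×3.917×10^7/(π×131.6) = 1.516×10^6 mm³.
d = 114.9 mm.

d = 115 mm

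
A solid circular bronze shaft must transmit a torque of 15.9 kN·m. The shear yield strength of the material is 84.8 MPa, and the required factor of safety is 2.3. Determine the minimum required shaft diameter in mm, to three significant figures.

Allowable shear stress τ_allow = 84.8/2.3 = 36.87 MPa.
For a solid shaft τ = 16T/(πd³), so d³ = 16T/(π τ_allow) = 16×1.5900×10^7/(π×36.87) = 2.196×10^6 mm³.
d = (2.196×10^6)^(1/3) = 130.0 mm.

d = 130 mm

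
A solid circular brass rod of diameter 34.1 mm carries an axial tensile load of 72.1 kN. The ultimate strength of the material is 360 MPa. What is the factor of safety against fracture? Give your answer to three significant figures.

n = 4.56

A = πd²/4 = 913.3 mm².
σ = F/A = 72100/913.3 = 78.95 MPa.
n = 360/78.95 = 4.560.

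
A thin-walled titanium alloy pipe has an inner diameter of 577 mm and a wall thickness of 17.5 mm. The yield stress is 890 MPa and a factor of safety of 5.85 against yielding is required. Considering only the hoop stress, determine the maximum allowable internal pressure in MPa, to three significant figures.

p_allow = 9.23 MPa

σ_allow = 890/5.85 = 152.1 MPa.
σ_h = pD/(2t) → p_allow = 2σ_allow t/D = 2×152.1×17.5/577 = 9.228 MPa.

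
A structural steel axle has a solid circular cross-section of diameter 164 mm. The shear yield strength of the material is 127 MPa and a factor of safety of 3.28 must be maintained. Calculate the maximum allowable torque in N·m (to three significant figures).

τ_allow = 127/3.28 = 38.72 MPa.
For a solid shaft T_allow = τ_allow·πd³/16; πd³/16 = π×164³/16 = 866100 mm³.
T_allow = 38.72×866100 = 3.353×10^7 N·mm = 33530 N·m.

T_allow = 33500 N·m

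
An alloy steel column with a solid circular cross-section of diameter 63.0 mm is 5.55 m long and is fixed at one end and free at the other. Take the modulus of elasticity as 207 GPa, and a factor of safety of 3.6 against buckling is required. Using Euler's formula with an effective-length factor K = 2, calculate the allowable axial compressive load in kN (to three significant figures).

P_allow = 3.56 kN

I = πd⁴/64 = π×63.0⁴/64 = 773300 mm⁴.
Effective length L_e = KL = 2×5.55 m = 11100 mm.
Euler critical load P_cr = π²EI/L_e² = π²×207000×773300/11100² = 12820 N.
P_allow = P_cr/n = 12820/3.6 = 3562 N.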